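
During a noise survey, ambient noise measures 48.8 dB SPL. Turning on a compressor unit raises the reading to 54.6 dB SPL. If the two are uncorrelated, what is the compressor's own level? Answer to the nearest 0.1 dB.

Remove the background by subtracting linear intensities:
L_src = 10·log₁₀(10^(54.6/10) − 10^(48.8/10)) = 10·log₁₀(212500) = 53.3 dB SPL.

53.3 dB SPL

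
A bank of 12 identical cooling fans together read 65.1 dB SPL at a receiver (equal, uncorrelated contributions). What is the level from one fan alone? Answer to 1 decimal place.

54.3 dB SPL

12 equal incoherent sources add 10·log₁₀(12) = 10.79 dB over one source.
L_one = 65.1 − 10.79 = 54.3 dB SPL.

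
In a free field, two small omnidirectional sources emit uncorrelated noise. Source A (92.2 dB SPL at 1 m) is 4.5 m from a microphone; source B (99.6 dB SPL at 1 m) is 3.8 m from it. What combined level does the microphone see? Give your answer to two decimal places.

88.53 dB SPL

At the listener: L_A = 92.2 − 20·log₁₀(4.5) = 79.136 dB; L_B = 99.6 − 20·log₁₀(3.8) = 88.004 dB.
Combined: 10·log₁₀(10^(79.136/10)+10^(88.004/10)) = 88.53 dB SPL.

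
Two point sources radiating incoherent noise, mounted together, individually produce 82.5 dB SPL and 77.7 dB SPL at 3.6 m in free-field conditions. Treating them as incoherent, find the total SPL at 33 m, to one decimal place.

Combined at 3.6 m: 10·log₁₀(10^(82.5/10)+10^(77.7/10)) = 83.74 dB SPL.
Then apply −20·log₁₀(33/3.6) = -19.24 dB → 64.5 dB SPL.

64.5 dB SPL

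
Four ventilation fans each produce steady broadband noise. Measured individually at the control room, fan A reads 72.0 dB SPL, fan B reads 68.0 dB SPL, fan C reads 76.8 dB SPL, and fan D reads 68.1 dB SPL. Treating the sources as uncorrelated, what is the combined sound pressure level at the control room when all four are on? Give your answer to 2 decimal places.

78.84 dB SPL

Add the sources as powers (linear), then convert back to dB:
L_total = 10·log₁₀(10^(72.0/10) + 10^(68.0/10) + 10^(76.8/10) + 10^(68.1/10)) = 10·log₁₀(76480000) = 78.84 dB SPL.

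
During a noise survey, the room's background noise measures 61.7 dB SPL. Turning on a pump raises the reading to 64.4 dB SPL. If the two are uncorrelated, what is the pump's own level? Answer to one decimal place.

61.1 dB SPL

Background correction is a power subtraction:
L_src = 10·log₁₀(10^(64.4/10) − 10^(61.7/10)) = 10·log₁₀(1275000) = 61.1 dB SPL.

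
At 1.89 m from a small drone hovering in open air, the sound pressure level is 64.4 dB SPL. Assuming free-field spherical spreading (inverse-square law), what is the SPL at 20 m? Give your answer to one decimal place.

43.9 dB SPL

For a point source in a free field, ΔL = −20·log₁₀(d₂/d₁).
ΔL = −20·log₁₀(20/1.89) = -20.49 dB, so L₂ = 64.4 + (-20.49) = 43.9 dB SPL.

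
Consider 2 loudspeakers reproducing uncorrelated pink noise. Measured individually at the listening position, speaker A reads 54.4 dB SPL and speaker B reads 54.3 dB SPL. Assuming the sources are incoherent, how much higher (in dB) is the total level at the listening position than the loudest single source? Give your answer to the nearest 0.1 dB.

Uncorrelated sources add in intensity (power), not in dB.
L_total = 10·log₁₀(10^(54.4/10) + 10^(54.3/10)) = 57.36 dB SPL.
Excess over the loudest (54.4 dB): 57.36 − 54.4 = 3.0 dB.

3.0 dB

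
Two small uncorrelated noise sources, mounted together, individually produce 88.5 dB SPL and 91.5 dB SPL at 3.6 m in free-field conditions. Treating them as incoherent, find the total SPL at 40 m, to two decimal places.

Combined at 3.6 m: 10·log₁₀(10^(88.5/10)+10^(91.5/10)) = 93.264 dB SPL.
Then apply −20·log₁₀(40/3.6) = -20.915 dB → 72.35 dB SPL.

72.35 dB SPL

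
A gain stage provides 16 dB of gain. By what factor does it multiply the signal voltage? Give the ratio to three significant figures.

Voltage ratio = 10^(dB/20).
10^(16/20) = 10^(0.8000) = 6.31.

6.31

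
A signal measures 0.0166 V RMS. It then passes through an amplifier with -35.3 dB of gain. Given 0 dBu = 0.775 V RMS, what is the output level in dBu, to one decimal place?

Input level: 20·log₁₀(0.0166/0.775) = -33.38 dBu.
Output: -33.38 − 35.3 = -68.7 dBu.

-68.7 dBu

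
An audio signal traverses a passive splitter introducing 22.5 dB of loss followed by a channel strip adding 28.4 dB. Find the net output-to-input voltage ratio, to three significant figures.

Net gain = (−22.5) + 28.4 = 5.9 dB.
Voltage ratio = 10^(5.9/20) = 1.97.

1.97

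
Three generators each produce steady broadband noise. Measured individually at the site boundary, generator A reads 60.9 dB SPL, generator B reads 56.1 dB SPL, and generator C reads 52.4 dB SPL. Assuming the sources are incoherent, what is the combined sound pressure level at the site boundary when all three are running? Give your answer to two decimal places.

62.58 dB SPL

Add the sources as powers (linear), then convert back to dB:
L_total = 10·log₁₀(10^(60.9/10) + 10^(56.1/10) + 10^(52.4/10)) = 10·log₁₀(1811000) = 62.58 dB SPL.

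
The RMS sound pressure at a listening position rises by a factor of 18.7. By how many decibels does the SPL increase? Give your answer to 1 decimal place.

SPL change from a pressure ratio uses the 20·log₁₀ form:
20·log₁₀(18.7) = 25.4 dB.

25.4 dB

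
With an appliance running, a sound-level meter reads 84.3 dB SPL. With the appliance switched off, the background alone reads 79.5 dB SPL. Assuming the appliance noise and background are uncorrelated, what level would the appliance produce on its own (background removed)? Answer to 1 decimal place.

Remove the background by subtracting linear intensities:
L_src = 10·log₁₀(10^(84.3/10) − 10^(79.5/10)) = 10·log₁₀(180000000) = 82.6 dB SPL.

82.6 dB SPL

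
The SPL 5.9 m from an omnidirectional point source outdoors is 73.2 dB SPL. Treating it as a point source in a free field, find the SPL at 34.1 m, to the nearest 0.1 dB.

58.0 dB SPL

Free-field point source: level drops by 20·log₁₀ of the distance ratio.
ΔL = −20·log₁₀(34.1/5.9) = -15.24 dB, so L₂ = 73.2 + (-15.24) = 58.0 dB SPL.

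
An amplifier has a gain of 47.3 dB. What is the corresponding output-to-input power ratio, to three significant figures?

53700

Power ratio = 10^(dB/10).
10^(47.3/10) = 10^(4.730) = 53700.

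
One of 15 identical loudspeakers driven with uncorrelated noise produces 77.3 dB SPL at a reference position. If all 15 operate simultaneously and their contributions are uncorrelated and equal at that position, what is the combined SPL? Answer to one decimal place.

15 equal incoherent sources raise the level by 10·log₁₀(15) = 11.76 dB.
L_total = 77.3 + 11.76 = 89.1 dB SPL.

89.1 dB SPL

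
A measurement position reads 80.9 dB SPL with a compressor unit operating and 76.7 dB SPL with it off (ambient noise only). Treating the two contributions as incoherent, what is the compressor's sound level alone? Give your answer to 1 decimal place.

78.8 dB SPL

Subtract intensities: L_src = 10·log₁₀(10^(L_total/10) − 10^(L_bg/10)).
L_src = 10·log₁₀(10^(80.9/10) − 10^(76.7/10)) = 10·log₁₀(76250000) = 78.8 dB SPL.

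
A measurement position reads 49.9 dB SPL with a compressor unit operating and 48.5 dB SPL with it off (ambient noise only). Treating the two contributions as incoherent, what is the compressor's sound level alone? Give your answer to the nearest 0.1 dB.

Background correction is a power subtraction:
L_src = 10·log₁₀(10^(49.9/10) − 10^(48.5/10)) = 10·log₁₀(26930) = 44.3 dB SPL.

44.3 dB SPL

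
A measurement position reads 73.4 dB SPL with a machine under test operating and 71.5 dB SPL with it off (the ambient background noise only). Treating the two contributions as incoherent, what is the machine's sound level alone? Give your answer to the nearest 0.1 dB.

68.9 dB SPL

Remove the background by subtracting linear intensities:
L_src = 10·log₁₀(10^(73.4/10) − 10^(71.5/10)) = 10·log₁₀(7752000) = 68.9 dB SPL.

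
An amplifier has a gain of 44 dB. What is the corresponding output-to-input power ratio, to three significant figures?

25100

Power ratio = 10^(dB/10).
10^(44/10) = 10^(4.400) = 25100.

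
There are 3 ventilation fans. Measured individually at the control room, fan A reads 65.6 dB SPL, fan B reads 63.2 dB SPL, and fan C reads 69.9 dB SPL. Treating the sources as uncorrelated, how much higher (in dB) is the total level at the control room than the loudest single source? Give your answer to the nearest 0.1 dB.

Uncorrelated sources add in intensity (power), not in dB.
L_total = 10·log₁₀(10^(65.6/10) + 10^(63.2/10) + 10^(69.9/10)) = 71.90 dB SPL.
Excess over the loudest (69.9 dB): 71.90 − 69.9 = 2.0 dB.

2.0 dB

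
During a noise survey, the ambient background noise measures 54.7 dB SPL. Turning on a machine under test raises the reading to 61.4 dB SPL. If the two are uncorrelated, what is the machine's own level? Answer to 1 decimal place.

Subtract intensities: L_src = 10·log₁₀(10^(L_total/10) − 10^(L_bg/10)).
L_src = 10·log₁₀(10^(61.4/10) − 10^(54.7/10)) = 10·log₁₀(1085000) = 60.4 dB SPL.

60.4 dB SPL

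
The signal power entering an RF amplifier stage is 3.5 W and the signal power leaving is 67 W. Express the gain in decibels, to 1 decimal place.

Power ratio → dB uses the 10·log₁₀ form:
10·log₁₀(67/3.5) = 10·log₁₀(19.14) = 12.8 dB.

12.8 dB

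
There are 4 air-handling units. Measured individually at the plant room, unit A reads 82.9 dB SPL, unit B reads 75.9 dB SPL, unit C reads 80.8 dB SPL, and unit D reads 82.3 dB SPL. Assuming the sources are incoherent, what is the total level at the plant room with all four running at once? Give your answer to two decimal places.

Incoherent sources sum as intensities:
L_total = 10·log₁₀(10^(82.9/10) + 10^(75.9/10) + 10^(80.8/10) + 10^(82.3/10)) = 10·log₁₀(523900000) = 87.19 dB SPL.

87.19 dB SPL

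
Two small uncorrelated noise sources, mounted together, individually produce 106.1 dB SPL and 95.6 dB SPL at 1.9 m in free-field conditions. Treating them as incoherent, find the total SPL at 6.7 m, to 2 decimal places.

95.52 dB SPL

Combined at 1.9 m: 10·log₁₀(10^(106.1/10)+10^(95.6/10)) = 106.471 dB SPL.
Then apply −20·log₁₀(6.7/1.9) = -10.946 dB → 95.52 dB SPL.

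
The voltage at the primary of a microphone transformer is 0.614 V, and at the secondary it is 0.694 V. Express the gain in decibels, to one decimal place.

1.1 dB

Voltage is an amplitude quantity, so gain = 20·log₁₀(V_out/V_in).
20·log₁₀(0.694/0.614) = 20·log₁₀(1.130) = 1.1 dB.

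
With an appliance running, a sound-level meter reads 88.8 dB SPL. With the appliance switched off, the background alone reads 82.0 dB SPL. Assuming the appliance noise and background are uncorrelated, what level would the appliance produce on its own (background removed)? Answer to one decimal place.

Remove the background by subtracting linear intensities:
L_src = 10·log₁₀(10^(88.8/10) − 10^(82.0/10)) = 10·log₁₀(600100000) = 87.8 dB SPL.

87.8 dB SPL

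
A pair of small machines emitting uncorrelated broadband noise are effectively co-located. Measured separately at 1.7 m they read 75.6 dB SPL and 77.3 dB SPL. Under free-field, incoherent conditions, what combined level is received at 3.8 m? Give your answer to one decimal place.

72.6 dB SPL

Combined at 1.7 m: 10·log₁₀(10^(75.6/10)+10^(77.3/10)) = 79.54 dB SPL.
Then apply −20·log₁₀(3.8/1.7) = -6.99 dB → 72.6 dB SPL.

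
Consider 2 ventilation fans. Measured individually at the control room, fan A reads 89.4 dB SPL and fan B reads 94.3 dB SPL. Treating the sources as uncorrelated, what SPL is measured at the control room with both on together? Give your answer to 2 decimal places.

Incoherent sources sum as intensities:
L_total = 10·log₁₀(10^(89.4/10) + 10^(94.3/10)) = 10·log₁₀(3562000000) = 95.52 dB SPL.

95.52 dB SPL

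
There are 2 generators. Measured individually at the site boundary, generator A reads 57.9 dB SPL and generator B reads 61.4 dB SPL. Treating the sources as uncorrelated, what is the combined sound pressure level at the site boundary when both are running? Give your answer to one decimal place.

Incoherent sources sum as intensities:
L_total = 10·log₁₀(10^(57.9/10) + 10^(61.4/10)) = 10·log₁₀(1997000) = 63.0 dB SPL.

63.0 dB SPL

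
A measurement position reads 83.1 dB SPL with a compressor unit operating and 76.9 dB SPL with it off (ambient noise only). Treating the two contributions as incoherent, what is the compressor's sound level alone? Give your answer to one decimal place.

81.9 dB SPL

Background correction is a power subtraction:
L_src = 10·log₁₀(10^(83.1/10) − 10^(76.9/10)) = 10·log₁₀(155200000) = 81.9 dB SPL.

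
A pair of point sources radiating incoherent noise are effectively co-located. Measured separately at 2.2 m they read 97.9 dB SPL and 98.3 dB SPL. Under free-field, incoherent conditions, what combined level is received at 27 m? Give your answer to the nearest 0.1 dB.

Combined at 2.2 m: 10·log₁₀(10^(97.9/10)+10^(98.3/10)) = 101.11 dB SPL.
Then apply −20·log₁₀(27/2.2) = -21.78 dB → 79.3 dB SPL.

79.3 dB SPL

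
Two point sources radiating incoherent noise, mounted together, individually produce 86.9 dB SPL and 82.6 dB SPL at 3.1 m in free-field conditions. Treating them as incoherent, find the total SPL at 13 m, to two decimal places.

75.82 dB SPL

Combined at 3.1 m: 10·log₁₀(10^(86.9/10)+10^(82.6/10)) = 88.272 dB SPL.
Then apply −20·log₁₀(13/3.1) = -12.452 dB → 75.82 dB SPL.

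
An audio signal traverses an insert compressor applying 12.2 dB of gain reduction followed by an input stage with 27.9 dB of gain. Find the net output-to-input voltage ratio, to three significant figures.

6.10

Net gain = (−12.2) + 27.9 = 15.7 dB.
Voltage ratio = 10^(15.7/20) = 6.10.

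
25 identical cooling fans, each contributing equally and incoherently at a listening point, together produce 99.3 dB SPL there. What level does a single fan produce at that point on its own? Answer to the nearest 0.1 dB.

25 equal incoherent sources add 10·log₁₀(25) = 13.98 dB over one source.
L_one = 99.3 − 13.98 = 85.3 dB SPL.

85.3 dB SPL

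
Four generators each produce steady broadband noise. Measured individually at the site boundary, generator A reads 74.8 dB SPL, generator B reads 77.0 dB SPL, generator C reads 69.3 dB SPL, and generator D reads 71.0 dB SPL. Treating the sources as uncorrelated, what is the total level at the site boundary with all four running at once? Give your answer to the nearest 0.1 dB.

80.1 dB SPL

Incoherent sources sum as intensities:
L_total = 10·log₁₀(10^(74.8/10) + 10^(77.0/10) + 10^(69.3/10) + 10^(71.0/10)) = 10·log₁₀(101400000) = 80.1 dB SPL.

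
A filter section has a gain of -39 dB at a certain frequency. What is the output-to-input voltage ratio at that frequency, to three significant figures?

0.0112

Voltage ratio = 10^(dB/20).
10^(-39/20) = 10^(-1.950) = 0.0112.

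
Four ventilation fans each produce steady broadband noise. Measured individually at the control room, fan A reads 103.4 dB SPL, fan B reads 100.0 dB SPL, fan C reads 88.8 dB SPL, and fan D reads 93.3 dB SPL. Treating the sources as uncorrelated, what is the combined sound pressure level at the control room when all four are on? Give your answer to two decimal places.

Add the sources as powers (linear), then convert back to dB:
L_total = 10·log₁₀(10^(103.4/10) + 10^(100.0/10) + 10^(88.8/10) + 10^(93.3/10)) = 10·log₁₀(34774000000) = 105.41 dB SPL.

105.41 dB SPL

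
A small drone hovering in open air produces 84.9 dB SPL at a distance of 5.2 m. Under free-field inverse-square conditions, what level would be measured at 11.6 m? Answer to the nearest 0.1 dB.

77.9 dB SPL

Inverse-square spreading gives ΔL = −20·log₁₀(d₂/d₁).
ΔL = −20·log₁₀(11.6/5.2) = -6.97 dB, so L₂ = 84.9 + (-6.97) = 77.9 dB SPL.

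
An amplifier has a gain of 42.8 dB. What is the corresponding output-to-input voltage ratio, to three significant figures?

Voltage ratio = 10^(dB/20).
10^(42.8/20) = 10^(2.140) = 138.

138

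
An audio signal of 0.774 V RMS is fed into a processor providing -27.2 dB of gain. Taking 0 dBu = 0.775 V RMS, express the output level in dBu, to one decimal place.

-27.2 dBu

Input level: 20·log₁₀(0.774/0.775) = -0.01 dBu.
Output: -0.01 − 27.2 = -27.2 dBu.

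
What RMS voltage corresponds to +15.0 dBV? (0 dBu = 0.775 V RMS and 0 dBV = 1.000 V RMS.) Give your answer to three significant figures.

5.62 V

V = 1.000 V × 10^(+15.0/20).
= 1.000 × 5.623 = 5.62 V.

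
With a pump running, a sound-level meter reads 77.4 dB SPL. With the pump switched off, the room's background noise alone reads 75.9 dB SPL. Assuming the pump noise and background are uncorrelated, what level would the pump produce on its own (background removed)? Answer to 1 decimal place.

72.1 dB SPL

Background correction is a power subtraction:
L_src = 10·log₁₀(10^(77.4/10) − 10^(75.9/10)) = 10·log₁₀(16050000) = 72.1 dB SPL.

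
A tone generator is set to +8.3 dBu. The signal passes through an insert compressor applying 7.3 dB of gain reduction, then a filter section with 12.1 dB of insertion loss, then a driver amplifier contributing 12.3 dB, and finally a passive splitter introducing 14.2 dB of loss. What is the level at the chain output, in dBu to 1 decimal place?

-13.0 dBu

In dB, series stages simply add:
+8.3 − 7.3 − 12.1 + 12.3 − 14.2 = -13.0 dBu.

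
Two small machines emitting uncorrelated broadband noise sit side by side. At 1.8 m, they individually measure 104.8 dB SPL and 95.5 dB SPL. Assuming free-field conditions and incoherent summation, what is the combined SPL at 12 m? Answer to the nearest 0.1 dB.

88.8 dB SPL

Combined at 1.8 m: 10·log₁₀(10^(104.8/10)+10^(95.5/10)) = 105.28 dB SPL.
Then apply −20·log₁₀(12/1.8) = -16.48 dB → 88.8 dB SPL.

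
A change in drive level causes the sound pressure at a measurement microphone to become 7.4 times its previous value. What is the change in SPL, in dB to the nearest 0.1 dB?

17.4 dB

SPL change from a pressure ratio uses the 20·log₁₀ form:
20·log₁₀(7.4) = 17.4 dB.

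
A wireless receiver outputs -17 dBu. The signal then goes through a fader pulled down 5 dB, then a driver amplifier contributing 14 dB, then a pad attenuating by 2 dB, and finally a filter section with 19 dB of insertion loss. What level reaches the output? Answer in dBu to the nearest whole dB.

In dB, series stages simply add:
-17 − 5 + 14 − 2 − 19 = -29 dBu.

-29 dBu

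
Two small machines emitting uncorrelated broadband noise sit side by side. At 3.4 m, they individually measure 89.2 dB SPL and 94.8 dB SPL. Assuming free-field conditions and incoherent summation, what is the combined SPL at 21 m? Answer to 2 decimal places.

Combined at 3.4 m: 10·log₁₀(10^(89.2/10)+10^(94.8/10)) = 95.857 dB SPL.
Then apply −20·log₁₀(21/3.4) = -15.815 dB → 80.04 dB SPL.

80.04 dB SPL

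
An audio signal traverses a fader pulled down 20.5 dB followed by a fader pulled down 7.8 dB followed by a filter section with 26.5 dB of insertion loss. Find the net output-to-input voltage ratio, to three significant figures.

Net gain = (−20.5) + (−7.8) + (−26.5) = -54.8 dB.
Voltage ratio = 10^(-54.8/20) = 0.00182.

0.00182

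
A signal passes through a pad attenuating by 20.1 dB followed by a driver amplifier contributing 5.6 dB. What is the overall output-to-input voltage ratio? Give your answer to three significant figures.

Net gain = (−20.1) + 5.6 = -14.5 dB.
Voltage ratio = 10^(-14.5/20) = 0.188.

0.188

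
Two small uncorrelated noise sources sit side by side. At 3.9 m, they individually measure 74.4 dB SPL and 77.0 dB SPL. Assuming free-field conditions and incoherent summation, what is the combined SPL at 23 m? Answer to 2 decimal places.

63.49 dB SPL

Combined at 3.9 m: 10·log₁₀(10^(74.4/10)+10^(77.0/10)) = 78.902 dB SPL.
Then apply −20·log₁₀(23/3.9) = -15.413 dB → 63.49 dB SPL.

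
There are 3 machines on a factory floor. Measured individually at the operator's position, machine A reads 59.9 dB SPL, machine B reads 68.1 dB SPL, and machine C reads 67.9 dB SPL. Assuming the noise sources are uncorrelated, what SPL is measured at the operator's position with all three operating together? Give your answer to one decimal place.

Uncorrelated sources add in intensity (power), not in dB.
L_total = 10·log₁₀(10^(59.9/10) + 10^(68.1/10) + 10^(67.9/10)) = 10·log₁₀(13600000) = 71.3 dB SPL.

71.3 dB SPL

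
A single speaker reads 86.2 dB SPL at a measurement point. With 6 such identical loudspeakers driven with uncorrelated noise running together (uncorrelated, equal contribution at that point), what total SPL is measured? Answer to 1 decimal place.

6 equal incoherent sources raise the level by 10·log₁₀(6) = 7.78 dB.
L_total = 86.2 + 7.78 = 94.0 dB SPL.

94.0 dB SPL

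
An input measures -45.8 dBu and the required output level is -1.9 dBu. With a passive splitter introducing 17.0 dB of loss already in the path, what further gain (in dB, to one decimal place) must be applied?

The required make-up gain is the shortfall in the dB sum.
G = -1.9 − (-45.8) + 17.0 = 60.9 dB.

60.9 dB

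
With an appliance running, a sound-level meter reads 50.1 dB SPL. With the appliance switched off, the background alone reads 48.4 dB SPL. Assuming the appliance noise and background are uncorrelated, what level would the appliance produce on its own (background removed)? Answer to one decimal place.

Remove the background by subtracting linear intensities:
L_src = 10·log₁₀(10^(50.1/10) − 10^(48.4/10)) = 10·log₁₀(33150) = 45.2 dB SPL.

45.2 dB SPL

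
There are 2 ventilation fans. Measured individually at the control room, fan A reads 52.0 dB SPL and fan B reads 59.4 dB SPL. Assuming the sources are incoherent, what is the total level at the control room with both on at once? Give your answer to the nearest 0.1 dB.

Incoherent sources sum as intensities:
L_total = 10·log₁₀(10^(52.0/10) + 10^(59.4/10)) = 10·log₁₀(1029000) = 60.1 dB SPL.

60.1 dB SPL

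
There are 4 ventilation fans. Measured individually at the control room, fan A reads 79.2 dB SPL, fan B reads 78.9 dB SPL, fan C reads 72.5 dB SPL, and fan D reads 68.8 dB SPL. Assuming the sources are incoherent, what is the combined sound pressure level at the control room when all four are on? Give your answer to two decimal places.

82.70 dB SPL

Incoherent sources sum as intensities:
L_total = 10·log₁₀(10^(79.2/10) + 10^(78.9/10) + 10^(72.5/10) + 10^(68.8/10)) = 10·log₁₀(186200000) = 82.70 dB SPL.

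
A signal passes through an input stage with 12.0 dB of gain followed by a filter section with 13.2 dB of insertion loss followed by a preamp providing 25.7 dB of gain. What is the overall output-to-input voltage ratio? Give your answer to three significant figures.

16.8

Net gain = 12.0 + (−13.2) + 25.7 = 24.5 dB.
Voltage ratio = 10^(24.5/20) = 16.8.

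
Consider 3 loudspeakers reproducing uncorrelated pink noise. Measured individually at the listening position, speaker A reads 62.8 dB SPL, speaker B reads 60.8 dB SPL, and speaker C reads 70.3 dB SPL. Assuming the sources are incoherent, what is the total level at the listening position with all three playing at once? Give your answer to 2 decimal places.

71.41 dB SPL

Uncorrelated sources add in intensity (power), not in dB.
L_total = 10·log₁₀(10^(62.8/10) + 10^(60.8/10) + 10^(70.3/10)) = 10·log₁₀(13820000) = 71.41 dB SPL.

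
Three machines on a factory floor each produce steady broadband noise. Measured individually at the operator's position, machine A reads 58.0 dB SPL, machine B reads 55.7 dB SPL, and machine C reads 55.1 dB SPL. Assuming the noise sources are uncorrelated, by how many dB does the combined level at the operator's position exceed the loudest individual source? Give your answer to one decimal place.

3.2 dB

Incoherent sources sum as intensities:
L_total = 10·log₁₀(10^(58.0/10) + 10^(55.7/10) + 10^(55.1/10)) = 61.23 dB SPL.
Excess over the loudest (58.0 dB): 61.23 − 58.0 = 3.2 dB.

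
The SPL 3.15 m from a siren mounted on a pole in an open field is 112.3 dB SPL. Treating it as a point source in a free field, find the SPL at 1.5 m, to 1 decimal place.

118.7 dB SPL

Free-field point source: level drops by 20·log₁₀ of the distance ratio.
ΔL = −20·log₁₀(1.5/3.15) = 6.44 dB, so L₂ = 112.3 + (6.44) = 118.7 dB SPL.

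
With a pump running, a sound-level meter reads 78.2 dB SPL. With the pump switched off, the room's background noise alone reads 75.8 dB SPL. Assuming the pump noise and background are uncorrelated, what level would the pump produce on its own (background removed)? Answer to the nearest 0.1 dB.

Subtract intensities: L_src = 10·log₁₀(10^(L_total/10) − 10^(L_bg/10)).
L_src = 10·log₁₀(10^(78.2/10) − 10^(75.8/10)) = 10·log₁₀(28050000) = 74.5 dB SPL.

74.5 dB SPL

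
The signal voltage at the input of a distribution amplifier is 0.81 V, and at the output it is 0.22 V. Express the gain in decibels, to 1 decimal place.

Voltage ratio → dB uses the 20·log₁₀ form:
20·log₁₀(0.22/0.81) = 20·log₁₀(0.2716) = -11.3 dB.

-11.3 dB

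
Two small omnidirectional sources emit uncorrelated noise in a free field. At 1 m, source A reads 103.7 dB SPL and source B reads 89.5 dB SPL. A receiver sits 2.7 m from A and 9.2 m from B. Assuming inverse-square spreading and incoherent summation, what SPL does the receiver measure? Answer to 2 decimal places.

95.09 dB SPL

At the listener: L_A = 103.7 − 20·log₁₀(2.7) = 95.073 dB; L_B = 89.5 − 20·log₁₀(9.2) = 70.224 dB.
Combined: 10·log₁₀(10^(95.073/10)+10^(70.224/10)) = 95.09 dB SPL.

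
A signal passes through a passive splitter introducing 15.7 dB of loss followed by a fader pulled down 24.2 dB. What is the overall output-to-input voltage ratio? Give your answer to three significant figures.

Net gain = (−15.7) + (−24.2) = -39.9 dB.
Voltage ratio = 10^(-39.9/20) = 0.0101.

0.0101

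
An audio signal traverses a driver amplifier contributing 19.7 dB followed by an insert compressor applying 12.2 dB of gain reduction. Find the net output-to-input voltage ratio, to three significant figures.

2.37

Net gain = 19.7 + (−12.2) = 7.5 dB.
Voltage ratio = 10^(7.5/20) = 2.37.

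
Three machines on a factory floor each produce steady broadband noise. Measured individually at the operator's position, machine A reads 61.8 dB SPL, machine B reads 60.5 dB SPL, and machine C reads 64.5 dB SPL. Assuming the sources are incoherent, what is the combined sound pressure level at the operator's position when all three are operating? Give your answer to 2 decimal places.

Uncorrelated sources add in intensity (power), not in dB.
L_total = 10·log₁₀(10^(61.8/10) + 10^(60.5/10) + 10^(64.5/10)) = 10·log₁₀(5454000) = 67.37 dB SPL.

67.37 dB SPL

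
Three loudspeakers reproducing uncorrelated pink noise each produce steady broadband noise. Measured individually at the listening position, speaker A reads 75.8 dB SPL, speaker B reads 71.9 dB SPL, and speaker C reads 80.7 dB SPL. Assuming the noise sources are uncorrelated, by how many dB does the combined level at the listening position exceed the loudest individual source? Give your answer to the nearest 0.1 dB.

Uncorrelated sources add in intensity (power), not in dB.
L_total = 10·log₁₀(10^(75.8/10) + 10^(71.9/10) + 10^(80.7/10)) = 82.33 dB SPL.
Excess over the loudest (80.7 dB): 82.33 − 80.7 = 1.6 dB.

1.6 dB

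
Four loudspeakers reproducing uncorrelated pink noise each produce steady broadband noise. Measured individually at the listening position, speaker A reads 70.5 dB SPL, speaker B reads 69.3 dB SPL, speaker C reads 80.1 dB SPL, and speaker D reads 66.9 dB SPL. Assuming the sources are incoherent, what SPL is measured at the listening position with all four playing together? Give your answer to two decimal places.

Uncorrelated sources add in intensity (power), not in dB.
L_total = 10·log₁₀(10^(70.5/10) + 10^(69.3/10) + 10^(80.1/10) + 10^(66.9/10)) = 10·log₁₀(127000000) = 81.04 dB SPL.

81.04 dB SPL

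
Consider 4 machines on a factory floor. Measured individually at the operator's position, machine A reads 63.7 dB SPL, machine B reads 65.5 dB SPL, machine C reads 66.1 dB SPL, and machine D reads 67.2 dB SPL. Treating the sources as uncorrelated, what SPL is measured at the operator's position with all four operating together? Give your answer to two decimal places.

Add the sources as powers (linear), then convert back to dB:
L_total = 10·log₁₀(10^(63.7/10) + 10^(65.5/10) + 10^(66.1/10) + 10^(67.2/10)) = 10·log₁₀(15210000) = 71.82 dB SPL.

71.82 dB SPL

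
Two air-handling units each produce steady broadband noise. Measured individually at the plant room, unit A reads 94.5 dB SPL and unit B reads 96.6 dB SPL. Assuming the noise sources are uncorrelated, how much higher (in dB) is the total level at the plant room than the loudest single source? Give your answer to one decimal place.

2.1 dB

Incoherent sources sum as intensities:
L_total = 10·log₁₀(10^(94.5/10) + 10^(96.6/10)) = 98.69 dB SPL.
Excess over the loudest (96.6 dB): 98.69 − 96.6 = 2.1 dB.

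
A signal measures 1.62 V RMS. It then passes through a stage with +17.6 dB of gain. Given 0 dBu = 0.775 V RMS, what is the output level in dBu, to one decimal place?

+24.0 dBu

Input level: 20·log₁₀(1.62/0.775) = 6.40 dBu.
Output: 6.40 + 17.6 = +24.0 dBu.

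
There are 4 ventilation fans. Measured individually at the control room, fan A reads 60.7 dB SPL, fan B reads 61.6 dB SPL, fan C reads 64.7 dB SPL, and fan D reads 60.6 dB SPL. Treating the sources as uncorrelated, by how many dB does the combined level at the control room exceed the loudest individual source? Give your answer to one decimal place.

Uncorrelated sources add in intensity (power), not in dB.
L_total = 10·log₁₀(10^(60.7/10) + 10^(61.6/10) + 10^(64.7/10) + 10^(60.6/10)) = 68.27 dB SPL.
Excess over the loudest (64.7 dB): 68.27 − 64.7 = 3.6 dB.

3.6 dB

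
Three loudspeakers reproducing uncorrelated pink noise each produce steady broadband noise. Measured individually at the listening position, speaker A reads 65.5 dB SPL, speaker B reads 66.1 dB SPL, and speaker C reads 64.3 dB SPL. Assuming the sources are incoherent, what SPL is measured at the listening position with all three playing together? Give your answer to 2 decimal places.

70.13 dB SPL

Add the sources as powers (linear), then convert back to dB:
L_total = 10·log₁₀(10^(65.5/10) + 10^(66.1/10) + 10^(64.3/10)) = 10·log₁₀(10310000) = 70.13 dB SPL.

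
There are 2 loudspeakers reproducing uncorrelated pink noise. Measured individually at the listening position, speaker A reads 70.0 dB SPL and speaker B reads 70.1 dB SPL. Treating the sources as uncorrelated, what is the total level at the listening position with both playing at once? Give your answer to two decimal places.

73.06 dB SPL

Uncorrelated sources add in intensity (power), not in dB.
L_total = 10·log₁₀(10^(70.0/10) + 10^(70.1/10)) = 10·log₁₀(20230000) = 73.06 dB SPL.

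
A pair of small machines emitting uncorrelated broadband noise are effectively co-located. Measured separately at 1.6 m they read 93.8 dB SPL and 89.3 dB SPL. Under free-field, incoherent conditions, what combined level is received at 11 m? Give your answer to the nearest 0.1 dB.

78.4 dB SPL

Combined at 1.6 m: 10·log₁₀(10^(93.8/10)+10^(89.3/10)) = 95.12 dB SPL.
Then apply −20·log₁₀(11/1.6) = -16.75 dB → 78.4 dB SPL.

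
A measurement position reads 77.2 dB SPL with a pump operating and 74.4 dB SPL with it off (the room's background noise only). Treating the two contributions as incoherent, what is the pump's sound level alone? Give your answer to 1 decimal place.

Background correction is a power subtraction:
L_src = 10·log₁₀(10^(77.2/10) − 10^(74.4/10)) = 10·log₁₀(24940000) = 74.0 dB SPL.

74.0 dB SPL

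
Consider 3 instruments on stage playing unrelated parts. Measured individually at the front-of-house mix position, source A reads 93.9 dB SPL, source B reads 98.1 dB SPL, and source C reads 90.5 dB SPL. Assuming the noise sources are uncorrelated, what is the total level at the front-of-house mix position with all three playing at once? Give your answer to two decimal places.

Add the sources as powers (linear), then convert back to dB:
L_total = 10·log₁₀(10^(93.9/10) + 10^(98.1/10) + 10^(90.5/10)) = 10·log₁₀(10033000000) = 100.01 dB SPL.

100.01 dB SPL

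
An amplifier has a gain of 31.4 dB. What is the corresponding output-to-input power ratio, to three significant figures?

Power ratio = 10^(dB/10).
10^(31.4/10) = 10^(3.140) = 1380.

1380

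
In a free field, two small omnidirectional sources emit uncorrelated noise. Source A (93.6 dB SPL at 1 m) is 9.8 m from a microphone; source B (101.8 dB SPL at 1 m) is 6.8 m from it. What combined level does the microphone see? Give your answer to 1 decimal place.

85.5 dB SPL

At the listener: L_A = 93.6 − 20·log₁₀(9.8) = 73.78 dB; L_B = 101.8 − 20·log₁₀(6.8) = 85.15 dB.
Combined: 10·log₁₀(10^(73.78/10)+10^(85.15/10)) = 85.5 dB SPL.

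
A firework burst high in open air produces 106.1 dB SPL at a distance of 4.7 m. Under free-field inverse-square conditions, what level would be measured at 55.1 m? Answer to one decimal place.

84.7 dB SPL

For a point source in a free field, ΔL = −20·log₁₀(d₂/d₁).
ΔL = −20·log₁₀(55.1/4.7) = -21.38 dB, so L₂ = 106.1 + (-21.38) = 84.7 dB SPL.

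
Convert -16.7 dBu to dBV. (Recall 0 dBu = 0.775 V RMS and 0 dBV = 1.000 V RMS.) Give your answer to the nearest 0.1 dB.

-18.9 dBV

The offset between the scales is 20·log₁₀(0.775/1.000) = −2.214 dB.
So dBV = -16.7 − 2.214 = -18.9 dBV.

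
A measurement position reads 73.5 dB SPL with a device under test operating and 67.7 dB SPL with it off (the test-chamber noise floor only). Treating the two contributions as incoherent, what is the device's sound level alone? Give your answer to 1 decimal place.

72.2 dB SPL

Remove the background by subtracting linear intensities:
L_src = 10·log₁₀(10^(73.5/10) − 10^(67.7/10)) = 10·log₁₀(16500000) = 72.2 dB SPL.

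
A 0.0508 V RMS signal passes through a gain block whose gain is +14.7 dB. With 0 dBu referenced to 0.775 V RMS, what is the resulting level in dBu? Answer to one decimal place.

-9.0 dBu

Input level: 20·log₁₀(0.0508/0.775) = -23.67 dBu.
Output: -23.67 + 14.7 = -9.0 dBu.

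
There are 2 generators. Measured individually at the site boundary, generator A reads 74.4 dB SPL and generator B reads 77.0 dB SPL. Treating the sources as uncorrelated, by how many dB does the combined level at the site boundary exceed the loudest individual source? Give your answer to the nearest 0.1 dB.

1.9 dB

Incoherent sources sum as intensities:
L_total = 10·log₁₀(10^(74.4/10) + 10^(77.0/10)) = 78.90 dB SPL.
Excess over the loudest (77.0 dB): 78.90 − 77.0 = 1.9 dB.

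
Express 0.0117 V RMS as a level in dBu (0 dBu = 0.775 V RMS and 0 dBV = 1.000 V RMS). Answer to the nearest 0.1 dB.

-36.4 dBu

dBu = 20·log₁₀(V / 0.775 V).
20·log₁₀(0.0117/0.775) = -36.4 dBu.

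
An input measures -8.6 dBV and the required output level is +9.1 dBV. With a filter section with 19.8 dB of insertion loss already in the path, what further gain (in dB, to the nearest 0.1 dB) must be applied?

37.5 dB

The required make-up gain is the shortfall in the dB sum.
G = +9.1 − (-8.6) + 19.8 = 37.5 dB.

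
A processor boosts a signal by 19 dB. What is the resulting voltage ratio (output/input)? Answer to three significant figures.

8.91

Voltage ratio = 10^(dB/20).
10^(19/20) = 10^(0.9500) = 8.91.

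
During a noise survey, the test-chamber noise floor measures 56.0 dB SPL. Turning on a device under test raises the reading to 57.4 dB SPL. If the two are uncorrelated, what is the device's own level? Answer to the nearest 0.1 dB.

51.8 dB SPL

Background correction is a power subtraction:
L_src = 10·log₁₀(10^(57.4/10) − 10^(56.0/10)) = 10·log₁₀(151400) = 51.8 dB SPL.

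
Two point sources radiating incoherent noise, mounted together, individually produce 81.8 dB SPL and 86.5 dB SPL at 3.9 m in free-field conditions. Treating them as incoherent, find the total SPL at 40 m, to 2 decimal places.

Combined at 3.9 m: 10·log₁₀(10^(81.8/10)+10^(86.5/10)) = 87.767 dB SPL.
Then apply −20·log₁₀(40/3.9) = -20.220 dB → 67.55 dB SPL.

67.55 dB SPL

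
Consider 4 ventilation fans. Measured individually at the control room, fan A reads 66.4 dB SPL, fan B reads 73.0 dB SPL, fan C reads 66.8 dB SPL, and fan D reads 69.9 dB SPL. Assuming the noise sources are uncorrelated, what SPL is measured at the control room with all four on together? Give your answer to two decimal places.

Add the sources as powers (linear), then convert back to dB:
L_total = 10·log₁₀(10^(66.4/10) + 10^(73.0/10) + 10^(66.8/10) + 10^(69.9/10)) = 10·log₁₀(38880000) = 75.90 dB SPL.

75.90 dB SPL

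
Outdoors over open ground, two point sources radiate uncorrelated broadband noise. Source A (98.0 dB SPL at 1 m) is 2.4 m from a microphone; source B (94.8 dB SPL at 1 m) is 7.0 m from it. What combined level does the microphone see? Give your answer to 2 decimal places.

90.63 dB SPL

At the listener: L_A = 98.0 − 20·log₁₀(2.4) = 90.396 dB; L_B = 94.8 − 20·log₁₀(7.0) = 77.898 dB.
Combined: 10·log₁₀(10^(90.396/10)+10^(77.898/10)) = 90.63 dB SPL.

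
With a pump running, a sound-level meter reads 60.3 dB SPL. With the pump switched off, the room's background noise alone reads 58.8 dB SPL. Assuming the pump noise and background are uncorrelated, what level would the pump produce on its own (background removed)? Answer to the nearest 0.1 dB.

Remove the background by subtracting linear intensities:
L_src = 10·log₁₀(10^(60.3/10) − 10^(58.8/10)) = 10·log₁₀(312900) = 55.0 dB SPL.

55.0 dB SPL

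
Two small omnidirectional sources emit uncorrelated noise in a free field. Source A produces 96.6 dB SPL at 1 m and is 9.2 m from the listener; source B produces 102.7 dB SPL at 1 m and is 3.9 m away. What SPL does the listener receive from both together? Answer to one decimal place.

At the listener: L_A = 96.6 − 20·log₁₀(9.2) = 77.32 dB; L_B = 102.7 − 20·log₁₀(3.9) = 90.88 dB.
Combined: 10·log₁₀(10^(77.32/10)+10^(90.88/10)) = 91.1 dB SPL.

91.1 dB SPL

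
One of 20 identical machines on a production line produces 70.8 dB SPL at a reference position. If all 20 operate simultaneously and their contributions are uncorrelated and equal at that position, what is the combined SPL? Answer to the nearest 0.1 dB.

83.8 dB SPL

20 equal incoherent sources raise the level by 10·log₁₀(20) = 13.01 dB.
L_total = 70.8 + 13.01 = 83.8 dB SPL.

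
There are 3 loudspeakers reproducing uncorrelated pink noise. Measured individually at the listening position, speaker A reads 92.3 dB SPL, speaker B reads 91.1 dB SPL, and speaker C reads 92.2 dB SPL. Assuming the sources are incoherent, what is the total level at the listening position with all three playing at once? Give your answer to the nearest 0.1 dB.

Incoherent sources sum as intensities:
L_total = 10·log₁₀(10^(92.3/10) + 10^(91.1/10) + 10^(92.2/10)) = 10·log₁₀(4646000000) = 96.7 dB SPL.

96.7 dB SPL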